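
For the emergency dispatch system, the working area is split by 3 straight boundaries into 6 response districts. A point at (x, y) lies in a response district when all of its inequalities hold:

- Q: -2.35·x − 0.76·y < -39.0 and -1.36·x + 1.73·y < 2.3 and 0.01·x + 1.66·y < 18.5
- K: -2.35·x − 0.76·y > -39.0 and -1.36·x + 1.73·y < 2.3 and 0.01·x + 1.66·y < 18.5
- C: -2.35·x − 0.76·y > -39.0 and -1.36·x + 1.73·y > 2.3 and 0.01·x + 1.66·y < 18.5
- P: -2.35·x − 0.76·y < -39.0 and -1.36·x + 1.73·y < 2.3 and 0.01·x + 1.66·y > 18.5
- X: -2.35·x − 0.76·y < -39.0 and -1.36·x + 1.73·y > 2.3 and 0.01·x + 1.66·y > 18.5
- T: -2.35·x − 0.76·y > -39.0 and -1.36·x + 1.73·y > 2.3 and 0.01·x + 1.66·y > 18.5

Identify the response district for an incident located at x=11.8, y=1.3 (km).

-2.35·11.8 − 0.76·1.3 = -28.718, which is > -39.0
-1.36·11.8 + 1.73·1.3 = -13.799, which is < 2.3
0.01·11.8 + 1.66·1.3 = 2.276, which is < 18.5
This sign pattern matches K.

K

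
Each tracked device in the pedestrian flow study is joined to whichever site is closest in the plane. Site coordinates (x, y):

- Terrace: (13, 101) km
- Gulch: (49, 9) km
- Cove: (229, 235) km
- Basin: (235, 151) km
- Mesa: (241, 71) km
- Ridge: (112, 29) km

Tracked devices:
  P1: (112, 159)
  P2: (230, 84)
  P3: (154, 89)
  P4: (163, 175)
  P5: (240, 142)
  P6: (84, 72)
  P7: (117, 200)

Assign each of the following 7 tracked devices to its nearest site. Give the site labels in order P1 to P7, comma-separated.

Terrace, Mesa, Ridge, Basin, Basin, Ridge, Cove

P1 → Terrace (d²=13165.00)
P2 → Mesa (d²=290.00)
P3 → Ridge (d²=5364.00)
P4 → Basin (d²=5760.00)
P5 → Basin (d²=106.00)
P6 → Ridge (d²=2633.00)
P7 → Cove (d²=13769.00)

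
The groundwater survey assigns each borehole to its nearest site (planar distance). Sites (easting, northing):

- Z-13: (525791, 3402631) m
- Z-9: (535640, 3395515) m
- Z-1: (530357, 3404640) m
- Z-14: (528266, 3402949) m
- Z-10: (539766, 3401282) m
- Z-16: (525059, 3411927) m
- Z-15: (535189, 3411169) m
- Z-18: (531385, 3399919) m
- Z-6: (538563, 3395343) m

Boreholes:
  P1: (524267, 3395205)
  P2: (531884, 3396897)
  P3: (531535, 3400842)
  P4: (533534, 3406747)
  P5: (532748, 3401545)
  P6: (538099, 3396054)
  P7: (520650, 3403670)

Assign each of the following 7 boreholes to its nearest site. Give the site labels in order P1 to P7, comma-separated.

P1 → Z-13 (d²=57468052.00)
P2 → Z-18 (d²=9381485.00)
P3 → Z-18 (d²=874429.00)
P4 → Z-1 (d²=14532778.00)
P5 → Z-18 (d²=4501645.00)
P6 → Z-6 (d²=720817.00)
P7 → Z-13 (d²=27509402.00)

Z-13, Z-18, Z-18, Z-1, Z-18, Z-6, Z-13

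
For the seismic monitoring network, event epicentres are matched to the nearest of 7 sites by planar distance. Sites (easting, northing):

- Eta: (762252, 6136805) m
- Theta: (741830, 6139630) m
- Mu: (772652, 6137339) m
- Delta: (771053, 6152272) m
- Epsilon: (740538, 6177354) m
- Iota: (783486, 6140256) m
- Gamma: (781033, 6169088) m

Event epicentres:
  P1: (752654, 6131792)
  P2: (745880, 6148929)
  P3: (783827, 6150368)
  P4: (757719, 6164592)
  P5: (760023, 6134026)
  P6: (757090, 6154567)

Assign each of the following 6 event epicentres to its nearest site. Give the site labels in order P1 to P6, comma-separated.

Eta, Theta, Iota, Delta, Eta, Delta

P1 → Eta (d²=117251773.00)
P2 → Theta (d²=102873901.00)
P3 → Iota (d²=102368825.00)
P4 → Delta (d²=329577956.00)
P5 → Eta (d²=12691282.00)
P6 → Delta (d²=200232394.00)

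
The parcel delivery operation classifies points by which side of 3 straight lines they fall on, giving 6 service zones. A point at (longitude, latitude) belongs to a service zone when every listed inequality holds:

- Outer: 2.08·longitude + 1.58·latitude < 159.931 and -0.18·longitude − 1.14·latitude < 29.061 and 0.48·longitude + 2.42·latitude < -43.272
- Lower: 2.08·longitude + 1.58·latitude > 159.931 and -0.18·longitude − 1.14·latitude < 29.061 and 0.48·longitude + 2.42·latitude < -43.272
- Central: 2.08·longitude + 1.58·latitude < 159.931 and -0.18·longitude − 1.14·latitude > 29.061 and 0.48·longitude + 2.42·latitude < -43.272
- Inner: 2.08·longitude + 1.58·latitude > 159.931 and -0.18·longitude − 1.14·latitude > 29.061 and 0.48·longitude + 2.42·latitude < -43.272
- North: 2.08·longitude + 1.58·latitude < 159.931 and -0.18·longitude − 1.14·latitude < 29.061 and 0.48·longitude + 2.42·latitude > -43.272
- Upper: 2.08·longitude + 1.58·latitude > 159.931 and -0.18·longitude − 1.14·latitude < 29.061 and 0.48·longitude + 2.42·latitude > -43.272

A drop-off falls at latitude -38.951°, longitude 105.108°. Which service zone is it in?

2.08·105.108 + 1.58·-38.951 = 157.082, which is < 159.931
-0.18·105.108 − 1.14·-38.951 = 25.485, which is < 29.061
0.48·105.108 + 2.42·-38.951 = -43.810, which is < -43.272
This sign pattern matches Outer.

Outer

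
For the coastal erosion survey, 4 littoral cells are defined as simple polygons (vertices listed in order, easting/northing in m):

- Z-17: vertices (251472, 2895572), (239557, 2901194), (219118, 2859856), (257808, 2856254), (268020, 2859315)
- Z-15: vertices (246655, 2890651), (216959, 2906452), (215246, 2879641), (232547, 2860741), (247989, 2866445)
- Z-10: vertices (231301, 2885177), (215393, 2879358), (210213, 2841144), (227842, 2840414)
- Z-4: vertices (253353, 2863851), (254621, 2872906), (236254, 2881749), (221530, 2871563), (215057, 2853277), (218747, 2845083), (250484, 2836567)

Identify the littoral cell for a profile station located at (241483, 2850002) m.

Cast a ray rightward from (241483, 2850002). For each polygon, the edges (by vertex number in listed order) whose endpoints lie on opposite sides of northing = 2850002, where each meets that height, and whether that is right or left of the point:
Z-17: no edge straddles that height → 0 crossings.
Z-15: no edge straddles that height → 0 crossings.
Z-10: 2–3 at easting≈211413.7 (left), 4–1 at easting≈228582.9 (left) → 0 crossings.
Z-4: 5–6 at easting≈216531.8 (left), 7–1 at easting≈251896.7 (right) → 1 crossing.
Only Z-4 has an odd count, so the point is inside Z-4.

Z-4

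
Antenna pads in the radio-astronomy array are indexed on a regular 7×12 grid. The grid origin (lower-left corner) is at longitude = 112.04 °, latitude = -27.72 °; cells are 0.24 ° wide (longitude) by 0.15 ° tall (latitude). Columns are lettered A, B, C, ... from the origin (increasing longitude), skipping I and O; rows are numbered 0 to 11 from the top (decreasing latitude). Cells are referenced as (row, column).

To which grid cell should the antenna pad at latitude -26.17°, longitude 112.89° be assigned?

(1, D)

Column index: ⌊(112.89 − 112.04) / 0.24⌋ = ⌊3.542⌋ = 3 → column D
Row offset from origin: ⌊(-26.17 − -27.72) / 0.15⌋ = ⌊10.333⌋ = 10 → row 1 (counted from top)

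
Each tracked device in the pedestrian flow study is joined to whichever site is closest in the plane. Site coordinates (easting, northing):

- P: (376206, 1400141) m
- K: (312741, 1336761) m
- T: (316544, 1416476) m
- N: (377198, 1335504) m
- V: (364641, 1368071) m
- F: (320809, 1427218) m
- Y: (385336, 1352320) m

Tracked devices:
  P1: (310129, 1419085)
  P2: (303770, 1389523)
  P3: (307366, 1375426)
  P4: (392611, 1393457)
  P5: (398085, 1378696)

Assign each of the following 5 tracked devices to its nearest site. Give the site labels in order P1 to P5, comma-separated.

P1 → T (d²=47959106.00)
P2 → T (d²=889639285.00)
P3 → K (d²=1523872850.00)
P4 → P (d²=313799881.00)
P5 → Y (d²=858230377.00)

T, T, K, P, Y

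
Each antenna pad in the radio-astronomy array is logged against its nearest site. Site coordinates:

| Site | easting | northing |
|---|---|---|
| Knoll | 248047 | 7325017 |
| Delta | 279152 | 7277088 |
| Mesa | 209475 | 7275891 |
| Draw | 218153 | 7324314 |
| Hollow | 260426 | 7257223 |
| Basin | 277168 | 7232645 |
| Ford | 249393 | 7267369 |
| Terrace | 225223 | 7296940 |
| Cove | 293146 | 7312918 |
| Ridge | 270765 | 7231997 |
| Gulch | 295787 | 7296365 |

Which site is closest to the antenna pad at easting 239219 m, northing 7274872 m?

Squared distances to each site:
Knoll: 2592454609.000; Delta: 1599555145.000; Mesa: 885743897.000; Draw: 2888287720.000; Hollow: 761224050.000; Basin: 3223246130.000; Ford: 159805285.000; Terrace: 682884640.000; Cove: 4355619445.000; Ridge: 2833415741.000; Gulch: 3661887673.000.
Minimum at Ford.

Ford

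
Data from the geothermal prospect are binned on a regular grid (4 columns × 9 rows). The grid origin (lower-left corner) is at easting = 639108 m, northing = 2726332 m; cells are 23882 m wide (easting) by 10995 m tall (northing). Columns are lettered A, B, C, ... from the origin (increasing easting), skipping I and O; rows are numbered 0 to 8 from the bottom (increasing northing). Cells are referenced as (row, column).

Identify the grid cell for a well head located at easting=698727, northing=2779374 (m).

Column index: ⌊(698727 − 639108) / 23882⌋ = ⌊2.496⌋ = 2 → column C
Row offset from origin: ⌊(2779374 − 2726332) / 10995⌋ = ⌊4.824⌋ = 4 → row 4

(4, C)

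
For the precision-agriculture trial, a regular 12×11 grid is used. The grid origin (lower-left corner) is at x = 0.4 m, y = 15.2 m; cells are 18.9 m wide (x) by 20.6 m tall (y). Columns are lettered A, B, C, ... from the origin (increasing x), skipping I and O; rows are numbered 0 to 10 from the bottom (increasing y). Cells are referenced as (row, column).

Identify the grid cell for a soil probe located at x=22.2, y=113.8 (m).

Column index: ⌊(22.2 − 0.4) / 18.9⌋ = ⌊1.153⌋ = 1 → column B
Row offset from origin: ⌊(113.8 − 15.2) / 20.6⌋ = ⌊4.786⌋ = 4 → row 4

(4, B)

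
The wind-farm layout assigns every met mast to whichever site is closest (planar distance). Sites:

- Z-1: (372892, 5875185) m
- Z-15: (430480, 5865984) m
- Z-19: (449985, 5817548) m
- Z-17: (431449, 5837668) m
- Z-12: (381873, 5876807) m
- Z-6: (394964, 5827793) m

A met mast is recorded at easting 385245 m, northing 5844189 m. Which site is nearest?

Z-6

Squared distances to each site:
Z-1: 1113348625.000; Z-15: 2521227250.000; Z-19: 4901010481.000; Z-17: 2177333057.000; Z-12: 1075304308.000; Z-6: 363287777.000.
Minimum at Z-6.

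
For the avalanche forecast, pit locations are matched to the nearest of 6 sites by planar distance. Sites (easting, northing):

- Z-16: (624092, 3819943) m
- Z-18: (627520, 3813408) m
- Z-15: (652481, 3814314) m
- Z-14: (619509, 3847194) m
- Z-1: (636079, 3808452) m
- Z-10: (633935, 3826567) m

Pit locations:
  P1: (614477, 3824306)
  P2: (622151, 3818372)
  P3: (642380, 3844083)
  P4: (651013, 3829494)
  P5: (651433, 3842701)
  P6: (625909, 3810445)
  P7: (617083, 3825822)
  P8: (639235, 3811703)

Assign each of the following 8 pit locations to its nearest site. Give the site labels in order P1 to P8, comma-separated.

P1 → Z-16 (d²=111483994.00)
P2 → Z-16 (d²=6235522.00)
P3 → Z-10 (d²=378128281.00)
P4 → Z-15 (d²=232587424.00)
P5 → Z-10 (d²=566485960.00)
P6 → Z-18 (d²=11374690.00)
P7 → Z-16 (d²=83688722.00)
P8 → Z-1 (d²=20529337.00)

Z-16, Z-16, Z-10, Z-15, Z-10, Z-18, Z-16, Z-1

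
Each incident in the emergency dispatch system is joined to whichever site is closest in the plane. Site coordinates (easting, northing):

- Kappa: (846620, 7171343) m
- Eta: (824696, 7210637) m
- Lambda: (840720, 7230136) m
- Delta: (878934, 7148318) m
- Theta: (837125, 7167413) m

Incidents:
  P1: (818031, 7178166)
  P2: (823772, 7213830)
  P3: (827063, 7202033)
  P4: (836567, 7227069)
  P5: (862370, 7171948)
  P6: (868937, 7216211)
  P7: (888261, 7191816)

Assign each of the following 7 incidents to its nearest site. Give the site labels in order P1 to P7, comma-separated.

Theta, Eta, Eta, Lambda, Kappa, Lambda, Delta

P1 → Theta (d²=480207845.00)
P2 → Eta (d²=11049025.00)
P3 → Eta (d²=79631505.00)
P4 → Lambda (d²=26653898.00)
P5 → Kappa (d²=248428525.00)
P6 → Lambda (d²=990104714.00)
P7 → Delta (d²=1979068933.00)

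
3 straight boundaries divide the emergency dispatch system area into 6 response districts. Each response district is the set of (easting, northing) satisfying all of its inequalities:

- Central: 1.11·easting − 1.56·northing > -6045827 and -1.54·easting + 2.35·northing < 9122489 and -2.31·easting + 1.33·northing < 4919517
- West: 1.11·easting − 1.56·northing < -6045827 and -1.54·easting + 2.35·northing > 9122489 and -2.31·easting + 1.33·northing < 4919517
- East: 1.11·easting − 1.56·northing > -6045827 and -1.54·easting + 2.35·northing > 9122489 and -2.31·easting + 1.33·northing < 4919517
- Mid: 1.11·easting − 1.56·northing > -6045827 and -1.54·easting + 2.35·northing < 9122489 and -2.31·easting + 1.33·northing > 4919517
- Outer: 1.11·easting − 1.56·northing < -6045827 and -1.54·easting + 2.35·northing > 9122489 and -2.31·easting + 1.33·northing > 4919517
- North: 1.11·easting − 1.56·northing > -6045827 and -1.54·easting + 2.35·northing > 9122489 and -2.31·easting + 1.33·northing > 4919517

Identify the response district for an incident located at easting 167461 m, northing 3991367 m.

1.11·167461 − 1.56·3991367 = -6040650.810, which is > -6045827
-1.54·167461 + 2.35·3991367 = 9121822.510, which is < 9122489
-2.31·167461 + 1.33·3991367 = 4921683.200, which is > 4919517
This sign pattern matches Mid.

Mid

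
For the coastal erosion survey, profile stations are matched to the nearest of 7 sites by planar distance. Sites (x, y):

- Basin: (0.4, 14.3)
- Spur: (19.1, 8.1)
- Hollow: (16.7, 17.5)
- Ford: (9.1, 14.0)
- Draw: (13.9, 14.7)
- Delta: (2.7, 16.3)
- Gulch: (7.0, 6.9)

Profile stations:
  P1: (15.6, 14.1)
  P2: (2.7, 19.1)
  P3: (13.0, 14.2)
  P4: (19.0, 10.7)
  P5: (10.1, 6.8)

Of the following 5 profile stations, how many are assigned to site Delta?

1

P1 → Draw
P2 → Delta
P3 → Draw
P4 → Spur
P5 → Gulch
1 of the 5 goes to Delta.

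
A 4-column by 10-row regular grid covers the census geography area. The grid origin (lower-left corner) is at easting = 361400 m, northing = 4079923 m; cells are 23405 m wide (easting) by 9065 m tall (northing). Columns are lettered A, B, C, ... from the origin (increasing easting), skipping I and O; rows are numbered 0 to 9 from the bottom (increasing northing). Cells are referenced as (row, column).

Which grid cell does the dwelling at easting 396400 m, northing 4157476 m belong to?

(8, B)

Column index: ⌊(396400 − 361400) / 23405⌋ = ⌊1.495⌋ = 1 → column B
Row offset from origin: ⌊(4157476 − 4079923) / 9065⌋ = ⌊8.555⌋ = 8 → row 8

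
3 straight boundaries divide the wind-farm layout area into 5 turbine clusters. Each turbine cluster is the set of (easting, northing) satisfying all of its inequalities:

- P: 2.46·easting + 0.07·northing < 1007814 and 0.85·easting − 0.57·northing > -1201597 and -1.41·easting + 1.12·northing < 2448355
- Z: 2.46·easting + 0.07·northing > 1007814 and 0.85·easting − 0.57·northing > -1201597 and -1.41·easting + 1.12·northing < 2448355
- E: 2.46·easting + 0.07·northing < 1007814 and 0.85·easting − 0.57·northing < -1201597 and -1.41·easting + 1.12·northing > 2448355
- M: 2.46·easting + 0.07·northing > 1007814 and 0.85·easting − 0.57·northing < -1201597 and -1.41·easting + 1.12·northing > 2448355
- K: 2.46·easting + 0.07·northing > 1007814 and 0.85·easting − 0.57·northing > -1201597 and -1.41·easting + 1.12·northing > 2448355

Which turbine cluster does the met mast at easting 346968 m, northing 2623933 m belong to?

K

2.46·346968 + 0.07·2623933 = 1037216.590, which is > 1007814
0.85·346968 − 0.57·2623933 = -1200719.010, which is > -1201597
-1.41·346968 + 1.12·2623933 = 2449580.080, which is > 2448355
This sign pattern matches K.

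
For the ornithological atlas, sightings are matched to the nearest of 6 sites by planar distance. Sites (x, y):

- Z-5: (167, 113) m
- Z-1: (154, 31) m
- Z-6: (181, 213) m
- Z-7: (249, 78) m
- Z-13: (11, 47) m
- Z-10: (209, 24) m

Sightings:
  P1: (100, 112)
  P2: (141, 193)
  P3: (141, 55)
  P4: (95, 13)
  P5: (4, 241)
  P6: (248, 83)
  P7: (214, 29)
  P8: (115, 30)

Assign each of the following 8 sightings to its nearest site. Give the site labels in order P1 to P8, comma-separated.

P1 → Z-5 (d²=4490.00)
P2 → Z-6 (d²=2000.00)
P3 → Z-1 (d²=745.00)
P4 → Z-1 (d²=3805.00)
P5 → Z-6 (d²=32113.00)
P6 → Z-7 (d²=26.00)
P7 → Z-10 (d²=50.00)
P8 → Z-1 (d²=1522.00)

Z-5, Z-6, Z-1, Z-1, Z-6, Z-7, Z-10, Z-1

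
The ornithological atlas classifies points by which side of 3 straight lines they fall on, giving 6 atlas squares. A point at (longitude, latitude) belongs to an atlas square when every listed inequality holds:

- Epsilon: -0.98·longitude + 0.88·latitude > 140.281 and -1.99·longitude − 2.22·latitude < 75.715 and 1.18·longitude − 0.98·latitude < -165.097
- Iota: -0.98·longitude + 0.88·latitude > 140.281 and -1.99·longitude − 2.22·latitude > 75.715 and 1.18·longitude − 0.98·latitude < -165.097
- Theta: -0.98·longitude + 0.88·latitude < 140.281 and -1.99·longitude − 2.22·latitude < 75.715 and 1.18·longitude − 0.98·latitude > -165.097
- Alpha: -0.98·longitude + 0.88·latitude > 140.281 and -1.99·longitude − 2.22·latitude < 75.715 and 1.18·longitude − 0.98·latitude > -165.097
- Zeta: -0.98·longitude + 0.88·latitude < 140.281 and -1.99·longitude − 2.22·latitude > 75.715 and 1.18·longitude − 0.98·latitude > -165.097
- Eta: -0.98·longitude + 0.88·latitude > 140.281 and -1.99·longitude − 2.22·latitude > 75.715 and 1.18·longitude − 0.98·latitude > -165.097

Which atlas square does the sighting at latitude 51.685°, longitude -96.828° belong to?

Eta

-0.98·-96.828 + 0.88·51.685 = 140.374, which is > 140.281
-1.99·-96.828 − 2.22·51.685 = 77.947, which is > 75.715
1.18·-96.828 − 0.98·51.685 = -164.908, which is > -165.097
This sign pattern matches Eta.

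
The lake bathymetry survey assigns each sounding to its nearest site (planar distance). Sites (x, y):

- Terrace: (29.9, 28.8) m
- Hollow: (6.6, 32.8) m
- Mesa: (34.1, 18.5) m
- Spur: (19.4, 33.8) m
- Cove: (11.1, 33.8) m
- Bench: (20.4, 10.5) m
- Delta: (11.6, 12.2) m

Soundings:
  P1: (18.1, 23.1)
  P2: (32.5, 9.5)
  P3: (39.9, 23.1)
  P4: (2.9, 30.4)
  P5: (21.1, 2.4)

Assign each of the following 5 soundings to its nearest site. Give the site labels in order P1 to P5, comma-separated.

P1 → Spur (d²=116.18)
P2 → Mesa (d²=83.56)
P3 → Mesa (d²=54.80)
P4 → Hollow (d²=19.45)
P5 → Bench (d²=66.10)

Spur, Mesa, Mesa, Hollow, Bench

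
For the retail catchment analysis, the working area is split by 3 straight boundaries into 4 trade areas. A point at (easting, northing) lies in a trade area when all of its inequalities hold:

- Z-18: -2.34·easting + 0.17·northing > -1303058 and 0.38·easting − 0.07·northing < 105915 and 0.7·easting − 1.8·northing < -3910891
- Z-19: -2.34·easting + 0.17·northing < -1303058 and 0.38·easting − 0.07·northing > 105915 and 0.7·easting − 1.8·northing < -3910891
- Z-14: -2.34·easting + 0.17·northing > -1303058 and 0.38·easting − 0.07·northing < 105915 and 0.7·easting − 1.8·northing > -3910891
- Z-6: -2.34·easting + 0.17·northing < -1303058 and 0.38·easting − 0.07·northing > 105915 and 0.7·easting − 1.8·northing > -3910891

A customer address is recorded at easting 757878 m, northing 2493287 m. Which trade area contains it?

Z-19

-2.34·757878 + 0.17·2493287 = -1349575.730, which is < -1303058
0.38·757878 − 0.07·2493287 = 113463.550, which is > 105915
0.7·757878 − 1.8·2493287 = -3957402.000, which is < -3910891
This sign pattern matches Z-19.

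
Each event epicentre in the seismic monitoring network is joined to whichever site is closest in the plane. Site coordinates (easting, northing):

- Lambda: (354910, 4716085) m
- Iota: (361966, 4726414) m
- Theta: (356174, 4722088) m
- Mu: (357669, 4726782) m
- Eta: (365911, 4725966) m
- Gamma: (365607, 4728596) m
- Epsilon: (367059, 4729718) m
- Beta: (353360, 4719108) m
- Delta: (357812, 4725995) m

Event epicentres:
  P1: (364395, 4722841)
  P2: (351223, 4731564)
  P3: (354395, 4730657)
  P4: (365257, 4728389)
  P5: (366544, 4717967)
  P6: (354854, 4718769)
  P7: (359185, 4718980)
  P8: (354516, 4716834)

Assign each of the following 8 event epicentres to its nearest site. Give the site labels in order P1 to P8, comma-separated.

P1 → Eta (d²=12063881.00)
P2 → Mu (d²=64418440.00)
P3 → Mu (d²=25734701.00)
P4 → Gamma (d²=165349.00)
P5 → Eta (d²=64384690.00)
P6 → Beta (d²=2346957.00)
P7 → Theta (d²=18725785.00)
P8 → Lambda (d²=716237.00)

Eta, Mu, Mu, Gamma, Eta, Beta, Theta, Lambda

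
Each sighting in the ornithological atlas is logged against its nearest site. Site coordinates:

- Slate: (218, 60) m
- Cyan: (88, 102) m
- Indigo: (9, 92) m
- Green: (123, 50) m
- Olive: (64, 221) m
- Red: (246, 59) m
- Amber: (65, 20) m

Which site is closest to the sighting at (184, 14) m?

Slate

Squared distances to each site:
Slate: 3272.000; Cyan: 16960.000; Indigo: 36709.000; Green: 5017.000; Olive: 57249.000; Red: 5869.000; Amber: 14197.000.
Minimum at Slate.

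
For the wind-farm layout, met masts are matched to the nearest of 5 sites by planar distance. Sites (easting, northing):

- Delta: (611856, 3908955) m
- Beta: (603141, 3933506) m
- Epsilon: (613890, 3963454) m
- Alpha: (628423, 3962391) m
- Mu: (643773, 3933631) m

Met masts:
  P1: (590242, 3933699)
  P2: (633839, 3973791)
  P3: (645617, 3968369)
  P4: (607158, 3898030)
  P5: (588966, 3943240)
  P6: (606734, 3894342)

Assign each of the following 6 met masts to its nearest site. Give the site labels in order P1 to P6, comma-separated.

Beta, Alpha, Alpha, Delta, Beta, Delta

P1 → Beta (d²=166421450.00)
P2 → Alpha (d²=159293056.00)
P3 → Alpha (d²=331370120.00)
P4 → Delta (d²=141426829.00)
P5 → Beta (d²=295681381.00)
P6 → Delta (d²=239774653.00)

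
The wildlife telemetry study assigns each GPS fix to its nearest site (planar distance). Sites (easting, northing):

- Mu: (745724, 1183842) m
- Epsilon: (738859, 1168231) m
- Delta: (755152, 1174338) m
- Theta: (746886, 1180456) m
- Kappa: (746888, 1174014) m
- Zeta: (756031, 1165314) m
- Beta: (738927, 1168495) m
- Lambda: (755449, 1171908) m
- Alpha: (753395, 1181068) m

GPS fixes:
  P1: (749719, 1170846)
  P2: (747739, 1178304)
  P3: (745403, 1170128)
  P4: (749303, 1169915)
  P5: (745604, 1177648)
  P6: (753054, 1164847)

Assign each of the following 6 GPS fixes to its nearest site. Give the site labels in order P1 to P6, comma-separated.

P1 → Kappa (d²=18050785.00)
P2 → Theta (d²=5358713.00)
P3 → Kappa (d²=17306221.00)
P4 → Kappa (d²=22634026.00)
P5 → Theta (d²=9528388.00)
P6 → Zeta (d²=9080618.00)

Kappa, Theta, Kappa, Kappa, Theta, Zeta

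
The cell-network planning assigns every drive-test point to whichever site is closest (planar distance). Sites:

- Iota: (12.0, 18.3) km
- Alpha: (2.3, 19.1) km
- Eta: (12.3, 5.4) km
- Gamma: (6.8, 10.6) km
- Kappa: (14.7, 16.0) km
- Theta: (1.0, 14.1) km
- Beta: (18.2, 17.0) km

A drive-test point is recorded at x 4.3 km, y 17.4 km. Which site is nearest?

Alpha

Squared distances to each site:
Iota: 60.100; Alpha: 6.890; Eta: 208.000; Gamma: 52.490; Kappa: 110.120; Theta: 21.780; Beta: 193.370.
Minimum at Alpha.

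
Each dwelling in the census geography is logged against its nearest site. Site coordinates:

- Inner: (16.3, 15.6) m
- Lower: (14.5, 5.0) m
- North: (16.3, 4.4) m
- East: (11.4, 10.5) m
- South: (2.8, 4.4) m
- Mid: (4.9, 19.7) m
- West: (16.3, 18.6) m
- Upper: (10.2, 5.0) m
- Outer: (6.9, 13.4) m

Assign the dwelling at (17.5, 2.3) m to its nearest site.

Squared distances to each site:
Inner: 178.330; Lower: 16.290; North: 5.850; East: 104.450; South: 220.500; Mid: 461.520; West: 267.130; Upper: 60.580; Outer: 235.570.
Minimum at North.

North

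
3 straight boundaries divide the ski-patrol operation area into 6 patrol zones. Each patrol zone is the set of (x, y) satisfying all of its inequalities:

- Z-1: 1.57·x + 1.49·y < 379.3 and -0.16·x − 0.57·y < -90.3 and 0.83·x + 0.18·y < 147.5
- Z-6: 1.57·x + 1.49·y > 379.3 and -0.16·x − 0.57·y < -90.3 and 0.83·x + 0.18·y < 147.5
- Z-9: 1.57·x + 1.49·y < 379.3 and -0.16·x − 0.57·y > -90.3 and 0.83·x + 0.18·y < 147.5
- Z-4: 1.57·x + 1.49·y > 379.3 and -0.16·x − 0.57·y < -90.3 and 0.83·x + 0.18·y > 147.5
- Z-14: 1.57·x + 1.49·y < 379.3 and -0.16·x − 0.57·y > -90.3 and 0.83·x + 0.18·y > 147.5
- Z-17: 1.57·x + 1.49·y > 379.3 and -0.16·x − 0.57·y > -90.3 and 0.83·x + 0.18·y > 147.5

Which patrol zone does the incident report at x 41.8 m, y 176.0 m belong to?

1.57·41.8 + 1.49·176.0 = 327.866, which is < 379.3
-0.16·41.8 − 0.57·176.0 = -107.008, which is < -90.3
0.83·41.8 + 0.18·176.0 = 66.374, which is < 147.5
This sign pattern matches Z-1.

Z-1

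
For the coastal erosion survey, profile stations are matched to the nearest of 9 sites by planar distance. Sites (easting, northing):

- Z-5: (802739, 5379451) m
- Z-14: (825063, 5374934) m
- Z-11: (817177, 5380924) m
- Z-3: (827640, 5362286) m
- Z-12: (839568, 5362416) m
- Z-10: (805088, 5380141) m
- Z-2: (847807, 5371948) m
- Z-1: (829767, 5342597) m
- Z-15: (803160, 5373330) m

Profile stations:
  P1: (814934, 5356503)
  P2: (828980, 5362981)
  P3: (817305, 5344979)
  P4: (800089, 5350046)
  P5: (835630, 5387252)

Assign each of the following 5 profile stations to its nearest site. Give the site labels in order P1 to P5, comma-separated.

Z-3, Z-3, Z-1, Z-15, Z-14

P1 → Z-3 (d²=194885525.00)
P2 → Z-3 (d²=2278625.00)
P3 → Z-1 (d²=160975368.00)
P4 → Z-15 (d²=551575697.00)
P5 → Z-14 (d²=263394613.00)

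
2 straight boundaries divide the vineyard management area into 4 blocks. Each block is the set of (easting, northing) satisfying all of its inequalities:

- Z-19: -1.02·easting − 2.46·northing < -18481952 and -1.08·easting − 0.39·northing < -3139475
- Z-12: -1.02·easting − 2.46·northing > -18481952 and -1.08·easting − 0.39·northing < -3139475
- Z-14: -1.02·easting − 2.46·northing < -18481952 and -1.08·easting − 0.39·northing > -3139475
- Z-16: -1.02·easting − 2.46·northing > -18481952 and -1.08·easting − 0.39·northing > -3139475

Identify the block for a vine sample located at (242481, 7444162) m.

-1.02·242481 − 2.46·7444162 = -18559969.140, which is < -18481952
-1.08·242481 − 0.39·7444162 = -3165102.660, which is < -3139475
This sign pattern matches Z-19.

Z-19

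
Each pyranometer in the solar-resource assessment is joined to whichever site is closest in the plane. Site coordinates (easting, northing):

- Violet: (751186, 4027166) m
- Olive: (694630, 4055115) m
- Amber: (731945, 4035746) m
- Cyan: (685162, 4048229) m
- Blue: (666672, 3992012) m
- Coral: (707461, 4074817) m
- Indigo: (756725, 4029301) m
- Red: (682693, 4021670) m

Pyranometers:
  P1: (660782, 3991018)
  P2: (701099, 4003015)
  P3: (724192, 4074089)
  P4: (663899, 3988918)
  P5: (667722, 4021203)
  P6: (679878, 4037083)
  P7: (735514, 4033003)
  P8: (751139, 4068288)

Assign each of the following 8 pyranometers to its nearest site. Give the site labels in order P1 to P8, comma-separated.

Blue, Red, Coral, Blue, Red, Cyan, Amber, Amber

P1 → Blue (d²=35680136.00)
P2 → Red (d²=686789861.00)
P3 → Coral (d²=280456345.00)
P4 → Blue (d²=17262365.00)
P5 → Red (d²=224348930.00)
P6 → Cyan (d²=152153972.00)
P7 → Amber (d²=20261810.00)
P8 → Amber (d²=1427391400.00)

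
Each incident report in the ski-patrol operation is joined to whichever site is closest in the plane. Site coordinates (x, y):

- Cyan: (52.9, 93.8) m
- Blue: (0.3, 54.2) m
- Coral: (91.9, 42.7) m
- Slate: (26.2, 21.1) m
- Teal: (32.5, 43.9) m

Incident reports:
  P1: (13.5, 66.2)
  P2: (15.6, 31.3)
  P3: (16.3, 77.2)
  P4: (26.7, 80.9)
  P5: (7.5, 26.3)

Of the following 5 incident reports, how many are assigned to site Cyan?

P1 → Blue
P2 → Slate
P3 → Blue
P4 → Cyan
P5 → Slate
1 of the 5 goes to Cyan.

1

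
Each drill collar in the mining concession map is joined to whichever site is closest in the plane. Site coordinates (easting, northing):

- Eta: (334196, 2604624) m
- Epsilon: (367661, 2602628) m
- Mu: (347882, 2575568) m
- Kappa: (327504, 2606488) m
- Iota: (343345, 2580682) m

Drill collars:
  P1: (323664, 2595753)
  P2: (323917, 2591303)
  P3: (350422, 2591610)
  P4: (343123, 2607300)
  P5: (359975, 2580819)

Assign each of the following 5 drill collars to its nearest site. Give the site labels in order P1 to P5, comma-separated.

P1 → Kappa (d²=129985825.00)
P2 → Kappa (d²=243450794.00)
P3 → Iota (d²=169505113.00)
P4 → Eta (d²=86852305.00)
P5 → Mu (d²=173813650.00)

Kappa, Kappa, Iota, Eta, Mu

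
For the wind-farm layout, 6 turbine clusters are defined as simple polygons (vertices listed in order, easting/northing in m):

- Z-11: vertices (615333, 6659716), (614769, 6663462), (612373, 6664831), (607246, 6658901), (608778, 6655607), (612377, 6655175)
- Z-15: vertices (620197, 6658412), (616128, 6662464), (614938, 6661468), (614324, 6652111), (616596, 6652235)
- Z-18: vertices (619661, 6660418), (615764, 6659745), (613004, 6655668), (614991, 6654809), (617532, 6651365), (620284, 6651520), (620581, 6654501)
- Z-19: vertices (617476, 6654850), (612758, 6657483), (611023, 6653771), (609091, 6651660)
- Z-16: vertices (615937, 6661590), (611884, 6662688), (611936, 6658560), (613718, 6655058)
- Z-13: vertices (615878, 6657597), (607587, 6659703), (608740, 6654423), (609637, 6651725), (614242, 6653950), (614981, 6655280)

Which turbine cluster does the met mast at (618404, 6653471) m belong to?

Z-18

Cast a ray rightward from (618404, 6653471). For each polygon, the edges (by vertex number in listed order) whose endpoints lie on opposite sides of northing = 6653471, where each meets that height, and whether that is right or left of the point:
Z-11: no edge straddles that height → 0 crossings.
Z-15: 3–4 at easting≈614413.2 (left), 5–1 at easting≈617316.5 (left) → 0 crossings.
Z-18: 4–5 at easting≈615978.2 (left), 6–7 at easting≈620478.4 (right) → 1 crossing.
Z-19: 3–4 at easting≈610748.4 (left), 4–1 at easting≈613851.3 (left) → 0 crossings.
Z-16: no edge straddles that height → 0 crossings.
Z-13: 3–4 at easting≈609056.5 (left), 4–5 at easting≈613250.6 (left) → 0 crossings.
Only Z-18 has an odd count, so the point is inside Z-18.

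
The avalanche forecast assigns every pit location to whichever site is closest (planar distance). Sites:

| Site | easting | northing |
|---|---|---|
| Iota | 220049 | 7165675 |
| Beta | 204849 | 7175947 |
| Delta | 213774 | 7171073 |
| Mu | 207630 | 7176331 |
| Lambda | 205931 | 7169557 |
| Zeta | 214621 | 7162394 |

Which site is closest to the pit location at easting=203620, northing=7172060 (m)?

Lambda

Squared distances to each site:
Iota: 310680266.000; Beta: 16619210.000; Delta: 104077885.000; Mu: 34321541.000; Lambda: 11605730.000; Zeta: 214453557.000.
Minimum at Lambda.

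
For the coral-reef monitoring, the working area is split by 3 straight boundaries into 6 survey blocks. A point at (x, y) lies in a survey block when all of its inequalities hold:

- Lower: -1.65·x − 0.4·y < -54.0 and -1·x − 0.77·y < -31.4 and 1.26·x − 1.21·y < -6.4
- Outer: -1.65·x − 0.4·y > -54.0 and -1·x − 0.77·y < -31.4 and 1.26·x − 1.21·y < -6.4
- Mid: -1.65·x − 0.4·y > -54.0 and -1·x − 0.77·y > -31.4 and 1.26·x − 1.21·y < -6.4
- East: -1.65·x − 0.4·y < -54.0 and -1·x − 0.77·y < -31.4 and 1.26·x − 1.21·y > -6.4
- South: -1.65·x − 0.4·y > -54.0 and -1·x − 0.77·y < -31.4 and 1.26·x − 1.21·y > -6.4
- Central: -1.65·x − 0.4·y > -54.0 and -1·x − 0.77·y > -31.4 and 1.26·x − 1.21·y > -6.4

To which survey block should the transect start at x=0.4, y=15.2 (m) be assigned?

Mid

-1.65·0.4 − 0.4·15.2 = -6.740, which is > -54.0
-1·0.4 − 0.77·15.2 = -12.104, which is > -31.4
1.26·0.4 − 1.21·15.2 = -17.888, which is < -6.4
This sign pattern matches Mid.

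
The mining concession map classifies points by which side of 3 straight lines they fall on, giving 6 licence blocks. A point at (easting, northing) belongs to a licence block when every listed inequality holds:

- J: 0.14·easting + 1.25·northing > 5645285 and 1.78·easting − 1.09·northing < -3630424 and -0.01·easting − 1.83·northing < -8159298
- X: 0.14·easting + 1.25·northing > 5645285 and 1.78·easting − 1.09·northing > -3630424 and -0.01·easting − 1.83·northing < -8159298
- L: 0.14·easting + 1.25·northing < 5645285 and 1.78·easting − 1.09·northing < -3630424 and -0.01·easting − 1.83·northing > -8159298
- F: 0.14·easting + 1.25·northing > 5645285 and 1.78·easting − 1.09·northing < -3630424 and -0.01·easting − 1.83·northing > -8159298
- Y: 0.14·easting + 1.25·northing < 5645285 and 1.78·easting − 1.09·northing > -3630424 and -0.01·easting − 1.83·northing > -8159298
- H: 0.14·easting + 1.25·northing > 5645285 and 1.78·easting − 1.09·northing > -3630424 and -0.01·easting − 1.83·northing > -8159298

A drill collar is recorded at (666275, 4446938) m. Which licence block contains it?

0.14·666275 + 1.25·4446938 = 5651951.000, which is > 5645285
1.78·666275 − 1.09·4446938 = -3661192.920, which is < -3630424
-0.01·666275 − 1.83·4446938 = -8144559.290, which is > -8159298
This sign pattern matches F.

F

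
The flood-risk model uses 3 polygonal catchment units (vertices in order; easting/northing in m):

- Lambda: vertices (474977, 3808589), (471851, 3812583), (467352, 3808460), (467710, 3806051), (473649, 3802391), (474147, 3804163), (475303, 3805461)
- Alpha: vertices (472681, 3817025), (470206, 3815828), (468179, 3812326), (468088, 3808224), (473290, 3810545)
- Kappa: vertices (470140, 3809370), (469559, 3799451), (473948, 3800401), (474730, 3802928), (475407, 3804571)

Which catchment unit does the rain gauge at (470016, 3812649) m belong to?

Cast a ray rightward from (470016, 3812649). For each polygon, the edges (by vertex number in listed order) whose endpoints lie on opposite sides of northing = 3812649, where each meets that height, and whether that is right or left of the point:
Lambda: no edge straddles that height → 0 crossings.
Alpha: 2–3 at easting≈468366.0 (left), 5–1 at easting≈473092.3 (right) → 1 crossing.
Kappa: no edge straddles that height → 0 crossings.
Only Alpha has an odd count, so the point is inside Alpha.

Alpha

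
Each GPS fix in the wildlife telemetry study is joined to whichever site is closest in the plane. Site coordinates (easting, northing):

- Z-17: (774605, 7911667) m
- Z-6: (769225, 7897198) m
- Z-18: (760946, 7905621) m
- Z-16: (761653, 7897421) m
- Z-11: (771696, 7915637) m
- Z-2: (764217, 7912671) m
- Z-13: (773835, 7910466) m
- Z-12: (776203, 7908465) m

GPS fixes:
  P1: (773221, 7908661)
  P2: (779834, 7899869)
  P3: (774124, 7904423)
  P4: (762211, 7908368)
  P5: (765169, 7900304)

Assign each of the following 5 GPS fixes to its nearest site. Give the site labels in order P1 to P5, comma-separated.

P1 → Z-13 (d²=3635021.00)
P2 → Z-12 (d²=87075377.00)
P3 → Z-12 (d²=20660005.00)
P4 → Z-18 (d²=9146234.00)
P5 → Z-16 (d²=20673945.00)

Z-13, Z-12, Z-12, Z-18, Z-16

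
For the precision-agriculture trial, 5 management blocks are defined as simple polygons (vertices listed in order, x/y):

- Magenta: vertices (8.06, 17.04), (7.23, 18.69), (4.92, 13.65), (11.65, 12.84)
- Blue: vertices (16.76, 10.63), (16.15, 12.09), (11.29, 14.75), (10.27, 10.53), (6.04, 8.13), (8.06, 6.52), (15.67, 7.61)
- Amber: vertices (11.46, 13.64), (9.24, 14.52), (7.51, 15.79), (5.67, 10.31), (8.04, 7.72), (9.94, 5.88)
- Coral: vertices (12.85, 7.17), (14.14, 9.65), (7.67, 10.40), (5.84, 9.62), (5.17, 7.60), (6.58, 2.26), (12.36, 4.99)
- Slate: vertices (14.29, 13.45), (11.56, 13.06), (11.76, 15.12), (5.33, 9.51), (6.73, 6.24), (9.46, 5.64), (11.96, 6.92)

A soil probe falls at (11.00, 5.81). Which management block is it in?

Cast a ray rightward from (11.00, 5.81). For each polygon, the edges (by vertex number in listed order) whose endpoints lie on opposite sides of y = 5.81, where each meets that height, and whether that is right or left of the point:
Magenta: no edge straddles that height → 0 crossings.
Blue: no edge straddles that height → 0 crossings.
Amber: no edge straddles that height → 0 crossings.
Coral: 5–6 at x≈5.643 (left), 7–1 at x≈12.544 (right) → 1 crossing.
Slate: 5–6 at x≈8.687 (left), 6–7 at x≈9.792 (left) → 0 crossings.
Only Coral has an odd count, so the point is inside Coral.

Coral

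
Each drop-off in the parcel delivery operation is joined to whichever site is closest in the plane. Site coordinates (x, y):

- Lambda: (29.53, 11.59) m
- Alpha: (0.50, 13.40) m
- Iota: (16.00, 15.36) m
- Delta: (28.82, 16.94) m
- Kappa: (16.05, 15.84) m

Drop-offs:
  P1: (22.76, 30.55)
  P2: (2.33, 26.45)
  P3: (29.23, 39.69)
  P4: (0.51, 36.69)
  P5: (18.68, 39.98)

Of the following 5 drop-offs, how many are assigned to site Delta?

P1 → Delta
P2 → Alpha
P3 → Delta
P4 → Alpha
P5 → Kappa
2 of the 5 go to Delta.

2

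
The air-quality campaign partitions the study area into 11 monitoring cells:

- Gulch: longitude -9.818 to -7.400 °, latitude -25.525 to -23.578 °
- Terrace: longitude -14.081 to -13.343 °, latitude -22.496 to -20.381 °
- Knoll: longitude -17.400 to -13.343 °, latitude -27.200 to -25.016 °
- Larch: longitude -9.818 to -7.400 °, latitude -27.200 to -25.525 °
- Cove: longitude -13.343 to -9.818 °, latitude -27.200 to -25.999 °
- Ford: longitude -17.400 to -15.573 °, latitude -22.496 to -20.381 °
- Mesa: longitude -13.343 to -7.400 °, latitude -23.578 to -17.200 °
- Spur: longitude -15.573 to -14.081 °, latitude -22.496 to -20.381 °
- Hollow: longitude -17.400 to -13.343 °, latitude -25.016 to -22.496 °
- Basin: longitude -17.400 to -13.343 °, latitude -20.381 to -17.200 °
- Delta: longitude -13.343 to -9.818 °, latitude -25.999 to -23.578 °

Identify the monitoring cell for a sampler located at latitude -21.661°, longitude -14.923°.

Spur

The point has longitude = -14.923 and latitude = -21.661.
Only Spur satisfies -15.573 ≤ longitude ≤ -14.081 and -22.496 ≤ latitude ≤ -20.381.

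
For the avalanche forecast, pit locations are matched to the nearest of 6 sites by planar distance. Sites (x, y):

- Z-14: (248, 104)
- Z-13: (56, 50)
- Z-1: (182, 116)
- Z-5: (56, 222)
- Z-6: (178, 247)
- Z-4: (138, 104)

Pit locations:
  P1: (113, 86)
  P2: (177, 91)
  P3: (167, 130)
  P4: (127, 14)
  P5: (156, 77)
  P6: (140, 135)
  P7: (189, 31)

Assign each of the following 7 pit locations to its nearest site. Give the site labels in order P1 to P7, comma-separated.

P1 → Z-4 (d²=949.00)
P2 → Z-1 (d²=650.00)
P3 → Z-1 (d²=421.00)
P4 → Z-13 (d²=6337.00)
P5 → Z-4 (d²=1053.00)
P6 → Z-4 (d²=965.00)
P7 → Z-1 (d²=7274.00)

Z-4, Z-1, Z-1, Z-13, Z-4, Z-4, Z-1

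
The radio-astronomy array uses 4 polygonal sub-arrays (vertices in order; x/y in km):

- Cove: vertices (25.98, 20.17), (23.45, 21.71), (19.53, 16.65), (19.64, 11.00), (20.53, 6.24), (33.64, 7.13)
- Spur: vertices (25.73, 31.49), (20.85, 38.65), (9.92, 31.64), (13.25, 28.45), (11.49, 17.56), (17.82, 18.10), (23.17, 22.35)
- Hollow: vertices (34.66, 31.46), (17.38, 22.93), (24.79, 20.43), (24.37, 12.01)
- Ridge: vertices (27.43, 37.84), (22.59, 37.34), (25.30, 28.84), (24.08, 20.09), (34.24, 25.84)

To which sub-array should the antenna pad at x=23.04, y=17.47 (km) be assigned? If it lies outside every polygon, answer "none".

Cove

Cast a ray rightward from (23.04, 17.47). For each polygon, the edges (by vertex number in listed order) whose endpoints lie on opposite sides of y = 17.47, where each meets that height, and whether that is right or left of the point:
Cove: 2–3 at x≈20.165 (left), 6–1 at x≈27.566 (right) → 1 crossing.
Spur: no edge straddles that height → 0 crossings.
Hollow: 3–4 at x≈24.642 (right), 4–1 at x≈27.259 (right) → 2 crossings.
Ridge: no edge straddles that height → 0 crossings.
Only Cove has an odd count, so the point is inside Cove.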